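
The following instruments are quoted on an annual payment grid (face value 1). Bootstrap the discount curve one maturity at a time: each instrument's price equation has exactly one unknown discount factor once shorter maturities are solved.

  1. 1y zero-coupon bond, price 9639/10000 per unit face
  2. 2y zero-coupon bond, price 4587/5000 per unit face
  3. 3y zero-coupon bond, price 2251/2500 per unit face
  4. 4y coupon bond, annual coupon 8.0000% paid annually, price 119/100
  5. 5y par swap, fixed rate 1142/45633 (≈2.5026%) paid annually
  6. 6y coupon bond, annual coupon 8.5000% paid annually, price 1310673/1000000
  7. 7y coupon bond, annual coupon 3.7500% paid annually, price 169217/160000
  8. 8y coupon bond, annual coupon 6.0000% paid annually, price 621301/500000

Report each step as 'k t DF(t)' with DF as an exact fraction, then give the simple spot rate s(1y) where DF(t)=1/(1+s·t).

1 1 9639/10000
2 2 4587/5000
3 3 2251/2500
4 4 4479/5000
5 5 4429/5000
6 6 1701/2000
7 7 8237/10000
8 8 512/625
s(1y) = (1/(9639/10000) − 1)/(1) = 361/9639 ≈ 3.7452%

step 1 [1y] zero: DF = P = 9639/10000 ≈ 0.963900
step 2 [2y] zero: DF = P = 4587/5000 ≈ 0.917400
step 3 [3y] zero: DF = P = 2251/2500 ≈ 0.900400
step 4 [4y] bond c/1=2/25: DF=(119/100 − 2/25·(0.963900+0.917400+0.900400))/(1+2/25) = 4479/5000 ≈ 0.895800
step 5 [5y] swap r/1=1142/45633: DF=(1 − 1142/45633·(0.963900+0.917400+0.900400+0.895800))/(1+1142/45633) = 4429/5000 ≈ 0.885800
step 6 [6y] bond c/1=17/200: DF=(1310673/1000000 − 17/200·(0.963900+0.917400+0.900400+0.895800+0.885800))/(1+17/200) = 1701/2000 ≈ 0.850500
step 7 [7y] bond c/1=3/80: DF=(169217/160000 − 3/80·(0.963900+0.917400+0.900400+0.895800+0.885800+0.850500))/(1+3/80) = 8237/10000 ≈ 0.823700
step 8 [8y] bond c/1=3/50: DF=(621301/500000 − 3/50·(0.963900+0.917400+0.900400+0.895800+0.885800+0.850500+0.823700))/(1+3/50) = 512/625 ≈ 0.819200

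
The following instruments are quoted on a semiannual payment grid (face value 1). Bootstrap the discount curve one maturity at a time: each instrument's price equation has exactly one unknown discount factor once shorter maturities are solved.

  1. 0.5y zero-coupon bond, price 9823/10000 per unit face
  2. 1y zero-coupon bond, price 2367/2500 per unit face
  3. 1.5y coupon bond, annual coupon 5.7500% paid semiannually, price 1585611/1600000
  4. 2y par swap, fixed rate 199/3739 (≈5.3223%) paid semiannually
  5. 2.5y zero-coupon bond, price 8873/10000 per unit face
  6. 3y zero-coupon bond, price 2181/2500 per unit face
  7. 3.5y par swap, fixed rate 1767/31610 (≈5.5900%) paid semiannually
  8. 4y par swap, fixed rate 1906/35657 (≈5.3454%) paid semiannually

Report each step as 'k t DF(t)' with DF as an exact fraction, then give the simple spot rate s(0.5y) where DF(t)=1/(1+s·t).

1 1/2 9823/10000
2 1 2367/2500
3 3/2 4547/5000
4 2 1801/2000
5 5/2 8873/10000
6 3 2181/2500
7 7/2 8233/10000
8 4 4047/5000
s(0.5y) = (1/(9823/10000) − 1)/(1/2) = 354/9823 ≈ 3.6038%

step 1 [0.5y] zero: DF = P = 9823/10000 ≈ 0.982300
step 2 [1y] zero: DF = P = 2367/2500 ≈ 0.946800
step 3 [1.5y] bond c/2=23/800: DF=(1585611/1600000 − 23/800·(0.982300+0.946800))/(1+23/800) = 4547/5000 ≈ 0.909400
step 4 [2y] swap r/2=199/7478: DF=(1 − 199/7478·(0.982300+0.946800+0.909400))/(1+199/7478) = 1801/2000 ≈ 0.900500
step 5 [2.5y] zero: DF = P = 8873/10000 ≈ 0.887300
step 6 [3y] zero: DF = P = 2181/2500 ≈ 0.872400
step 7 [3.5y] swap r/2=1767/63220: DF=(1 − 1767/63220·(0.982300+0.946800+0.909400+0.900500+0.887300+0.872400))/(1+1767/63220) = 8233/10000 ≈ 0.823300
step 8 [4y] swap r/2=953/35657: DF=(1 − 953/35657·(0.982300+0.946800+0.909400+0.900500+0.887300+0.872400+0.823300))/(1+953/35657) = 4047/5000 ≈ 0.809400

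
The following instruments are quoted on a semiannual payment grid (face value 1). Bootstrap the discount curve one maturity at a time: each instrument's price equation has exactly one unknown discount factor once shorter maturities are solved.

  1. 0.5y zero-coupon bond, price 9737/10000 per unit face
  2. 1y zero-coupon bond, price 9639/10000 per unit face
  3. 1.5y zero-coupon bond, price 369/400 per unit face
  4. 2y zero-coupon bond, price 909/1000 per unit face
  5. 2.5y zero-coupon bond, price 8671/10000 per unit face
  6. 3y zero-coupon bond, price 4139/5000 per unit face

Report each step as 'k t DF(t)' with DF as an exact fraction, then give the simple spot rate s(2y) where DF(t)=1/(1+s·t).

step 1 [0.5y] zero: DF = P = 9737/10000 ≈ 0.973700
step 2 [1y] zero: DF = P = 9639/10000 ≈ 0.963900
step 3 [1.5y] zero: DF = P = 369/400 ≈ 0.922500
step 4 [2y] zero: DF = P = 909/1000 ≈ 0.909000
step 5 [2.5y] zero: DF = P = 8671/10000 ≈ 0.867100
step 6 [3y] zero: DF = P = 4139/5000 ≈ 0.827800

1 1/2 9737/10000
2 1 9639/10000
3 3/2 369/400
4 2 909/1000
5 5/2 8671/10000
6 3 4139/5000
s(2y) = (1/(909/1000) − 1)/(2) = 91/1818 ≈ 5.0055%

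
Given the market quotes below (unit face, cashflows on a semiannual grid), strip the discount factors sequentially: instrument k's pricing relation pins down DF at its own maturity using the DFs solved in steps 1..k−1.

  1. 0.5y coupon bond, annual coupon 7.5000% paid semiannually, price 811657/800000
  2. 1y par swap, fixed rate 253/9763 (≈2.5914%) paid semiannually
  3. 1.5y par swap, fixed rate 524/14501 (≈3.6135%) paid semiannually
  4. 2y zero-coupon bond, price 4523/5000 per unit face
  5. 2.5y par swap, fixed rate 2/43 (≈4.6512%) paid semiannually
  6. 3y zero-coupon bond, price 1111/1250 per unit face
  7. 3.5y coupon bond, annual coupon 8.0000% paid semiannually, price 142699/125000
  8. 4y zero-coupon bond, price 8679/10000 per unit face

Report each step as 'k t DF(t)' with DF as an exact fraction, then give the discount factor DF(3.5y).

1 1/2 9779/10000
2 1 9747/10000
3 3/2 2369/2500
4 2 4523/5000
5 5/2 2227/2500
6 3 1111/1250
7 7/2 8829/10000
8 4 8679/10000
DF(3.5y) = 8829/10000 ≈ 0.882900

step 1 [0.5y] bond c/2=3/80: DF=(811657/800000 − 3/80·(0))/(1+3/80) = 9779/10000 ≈ 0.977900
step 2 [1y] swap r/2=253/19526: DF=(1 − 253/19526·(0.977900))/(1+253/19526) = 9747/10000 ≈ 0.974700
step 3 [1.5y] swap r/2=262/14501: DF=(1 − 262/14501·(0.977900+0.974700))/(1+262/14501) = 2369/2500 ≈ 0.947600
step 4 [2y] zero: DF = P = 4523/5000 ≈ 0.904600
step 5 [2.5y] swap r/2=1/43: DF=(1 − 1/43·(0.977900+0.974700+0.947600+0.904600))/(1+1/43) = 2227/2500 ≈ 0.890800
step 6 [3y] zero: DF = P = 1111/1250 ≈ 0.888800
step 7 [3.5y] bond c/2=1/25: DF=(142699/125000 − 1/25·(0.977900+0.974700+0.947600+0.904600+0.890800+0.888800))/(1+1/25) = 8829/10000 ≈ 0.882900
step 8 [4y] zero: DF = P = 8679/10000 ≈ 0.867900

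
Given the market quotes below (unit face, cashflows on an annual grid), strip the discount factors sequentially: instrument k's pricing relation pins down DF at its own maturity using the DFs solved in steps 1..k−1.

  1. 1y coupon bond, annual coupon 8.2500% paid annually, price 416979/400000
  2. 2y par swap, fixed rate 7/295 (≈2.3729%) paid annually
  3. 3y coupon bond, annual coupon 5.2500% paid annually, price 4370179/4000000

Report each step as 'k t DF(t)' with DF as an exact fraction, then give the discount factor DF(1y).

1 1 963/1000
2 2 1909/2000
3 3 589/625
DF(1y) = 963/1000 ≈ 0.963000

step 1 [1y] bond c/1=33/400: DF=(416979/400000 − 33/400·(0))/(1+33/400) = 963/1000 ≈ 0.963000
step 2 [2y] swap r/1=7/295: DF=(1 − 7/295·(0.963000))/(1+7/295) = 1909/2000 ≈ 0.954500
step 3 [3y] bond c/1=21/400: DF=(4370179/4000000 − 21/400·(0.963000+0.954500))/(1+21/400) = 589/625 ≈ 0.942400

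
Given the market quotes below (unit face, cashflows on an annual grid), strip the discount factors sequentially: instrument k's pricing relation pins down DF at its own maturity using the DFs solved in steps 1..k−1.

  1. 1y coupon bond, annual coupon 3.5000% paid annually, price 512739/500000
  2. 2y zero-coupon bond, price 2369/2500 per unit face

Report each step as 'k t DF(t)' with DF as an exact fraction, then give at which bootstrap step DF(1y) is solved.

step 1 [1y] bond c/1=7/200: DF=(512739/500000 − 7/200·(0))/(1+7/200) = 2477/2500 ≈ 0.990800
step 2 [2y] zero: DF = P = 2369/2500 ≈ 0.947600

1 1 2477/2500
2 2 2369/2500
DF(1y) is solved at step 1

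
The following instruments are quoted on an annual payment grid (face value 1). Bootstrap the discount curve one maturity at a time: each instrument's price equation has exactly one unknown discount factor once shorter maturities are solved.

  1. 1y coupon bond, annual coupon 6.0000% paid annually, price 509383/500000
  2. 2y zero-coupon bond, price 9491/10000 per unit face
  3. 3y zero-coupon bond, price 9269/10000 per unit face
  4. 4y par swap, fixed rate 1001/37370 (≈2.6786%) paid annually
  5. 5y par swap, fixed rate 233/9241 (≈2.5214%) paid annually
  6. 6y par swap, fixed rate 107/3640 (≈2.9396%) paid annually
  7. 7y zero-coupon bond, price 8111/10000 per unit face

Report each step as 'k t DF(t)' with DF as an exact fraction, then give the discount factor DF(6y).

1 1 9611/10000
2 2 9491/10000
3 3 9269/10000
4 4 8999/10000
5 5 1767/2000
6 6 1679/2000
7 7 8111/10000
DF(6y) = 1679/2000 ≈ 0.839500

step 1 [1y] bond c/1=3/50: DF=(509383/500000 − 3/50·(0))/(1+3/50) = 9611/10000 ≈ 0.961100
step 2 [2y] zero: DF = P = 9491/10000 ≈ 0.949100
step 3 [3y] zero: DF = P = 9269/10000 ≈ 0.926900
step 4 [4y] swap r/1=1001/37370: DF=(1 − 1001/37370·(0.961100+0.949100+0.926900))/(1+1001/37370) = 8999/10000 ≈ 0.899900
step 5 [5y] swap r/1=233/9241: DF=(1 − 233/9241·(0.961100+0.949100+0.926900+0.899900))/(1+233/9241) = 1767/2000 ≈ 0.883500
step 6 [6y] swap r/1=107/3640: DF=(1 − 107/3640·(0.961100+0.949100+0.926900+0.899900+0.883500))/(1+107/3640) = 1679/2000 ≈ 0.839500
step 7 [7y] zero: DF = P = 8111/10000 ≈ 0.811100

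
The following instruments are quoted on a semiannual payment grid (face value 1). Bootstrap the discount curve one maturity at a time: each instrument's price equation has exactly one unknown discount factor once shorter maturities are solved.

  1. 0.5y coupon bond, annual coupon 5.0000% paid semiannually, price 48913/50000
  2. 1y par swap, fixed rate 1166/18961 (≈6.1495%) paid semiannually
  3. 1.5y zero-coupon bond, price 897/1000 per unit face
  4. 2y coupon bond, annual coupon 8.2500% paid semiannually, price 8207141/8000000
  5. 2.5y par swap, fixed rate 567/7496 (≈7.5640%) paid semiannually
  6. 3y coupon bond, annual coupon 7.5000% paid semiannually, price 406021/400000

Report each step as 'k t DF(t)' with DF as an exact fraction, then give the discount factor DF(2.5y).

1 1/2 1193/1250
2 1 9417/10000
3 3/2 897/1000
4 2 4373/5000
5 5/2 8299/10000
6 3 4079/5000
DF(2.5y) = 8299/10000 ≈ 0.829900

step 1 [0.5y] bond c/2=1/40: DF=(48913/50000 − 1/40·(0))/(1+1/40) = 1193/1250 ≈ 0.954400
step 2 [1y] swap r/2=583/18961: DF=(1 − 583/18961·(0.954400))/(1+583/18961) = 9417/10000 ≈ 0.941700
step 3 [1.5y] zero: DF = P = 897/1000 ≈ 0.897000
step 4 [2y] bond c/2=33/800: DF=(8207141/8000000 − 33/800·(0.954400+0.941700+0.897000))/(1+33/800) = 4373/5000 ≈ 0.874600
step 5 [2.5y] swap r/2=567/14992: DF=(1 − 567/14992·(0.954400+0.941700+0.897000+0.874600))/(1+567/14992) = 8299/10000 ≈ 0.829900
step 6 [3y] bond c/2=3/80: DF=(406021/400000 − 3/80·(0.954400+0.941700+0.897000+0.874600+0.829900))/(1+3/80) = 4079/5000 ≈ 0.815800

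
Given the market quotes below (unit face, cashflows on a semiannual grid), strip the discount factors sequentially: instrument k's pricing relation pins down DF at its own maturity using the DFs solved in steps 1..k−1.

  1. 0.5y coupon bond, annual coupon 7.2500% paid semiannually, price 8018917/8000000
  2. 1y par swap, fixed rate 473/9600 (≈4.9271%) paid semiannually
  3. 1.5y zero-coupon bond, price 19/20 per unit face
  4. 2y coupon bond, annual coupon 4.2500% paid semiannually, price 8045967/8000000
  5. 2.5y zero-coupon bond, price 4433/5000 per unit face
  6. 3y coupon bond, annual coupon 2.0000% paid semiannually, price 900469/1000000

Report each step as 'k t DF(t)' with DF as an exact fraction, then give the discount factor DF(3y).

step 1 [0.5y] bond c/2=29/800: DF=(8018917/8000000 − 29/800·(0))/(1+29/800) = 9673/10000 ≈ 0.967300
step 2 [1y] swap r/2=473/19200: DF=(1 − 473/19200·(0.967300))/(1+473/19200) = 9527/10000 ≈ 0.952700
step 3 [1.5y] zero: DF = P = 19/20 ≈ 0.950000
step 4 [2y] bond c/2=17/800: DF=(8045967/8000000 − 17/800·(0.967300+0.952700+0.950000))/(1+17/800) = 9251/10000 ≈ 0.925100
step 5 [2.5y] zero: DF = P = 4433/5000 ≈ 0.886600
step 6 [3y] bond c/2=1/100: DF=(900469/1000000 − 1/100·(0.967300+0.952700+0.950000+0.925100+0.886600))/(1+1/100) = 2113/2500 ≈ 0.845200

1 1/2 9673/10000
2 1 9527/10000
3 3/2 19/20
4 2 9251/10000
5 5/2 4433/5000
6 3 2113/2500
DF(3y) = 2113/2500 ≈ 0.845200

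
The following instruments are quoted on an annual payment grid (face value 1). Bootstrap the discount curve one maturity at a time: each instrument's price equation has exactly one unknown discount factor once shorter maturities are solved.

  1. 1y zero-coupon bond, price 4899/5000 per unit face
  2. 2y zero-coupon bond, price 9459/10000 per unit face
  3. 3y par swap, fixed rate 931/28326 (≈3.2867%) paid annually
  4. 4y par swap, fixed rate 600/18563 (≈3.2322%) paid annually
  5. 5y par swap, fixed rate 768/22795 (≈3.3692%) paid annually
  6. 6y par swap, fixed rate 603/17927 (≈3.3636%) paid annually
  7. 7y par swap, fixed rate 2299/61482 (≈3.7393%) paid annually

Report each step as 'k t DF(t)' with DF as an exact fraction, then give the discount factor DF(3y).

step 1 [1y] zero: DF = P = 4899/5000 ≈ 0.979800
step 2 [2y] zero: DF = P = 9459/10000 ≈ 0.945900
step 3 [3y] swap r/1=931/28326: DF=(1 − 931/28326·(0.979800+0.945900))/(1+931/28326) = 9069/10000 ≈ 0.906900
step 4 [4y] swap r/1=600/18563: DF=(1 − 600/18563·(0.979800+0.945900+0.906900))/(1+600/18563) = 22/25 ≈ 0.880000
step 5 [5y] swap r/1=768/22795: DF=(1 − 768/22795·(0.979800+0.945900+0.906900+0.880000))/(1+768/22795) = 529/625 ≈ 0.846400
step 6 [6y] swap r/1=603/17927: DF=(1 − 603/17927·(0.979800+0.945900+0.906900+0.880000+0.846400))/(1+603/17927) = 8191/10000 ≈ 0.819100
step 7 [7y] swap r/1=2299/61482: DF=(1 − 2299/61482·(0.979800+0.945900+0.906900+0.880000+0.846400+0.819100))/(1+2299/61482) = 7701/10000 ≈ 0.770100

1 1 4899/5000
2 2 9459/10000
3 3 9069/10000
4 4 22/25
5 5 529/625
6 6 8191/10000
7 7 7701/10000
DF(3y) = 9069/10000 ≈ 0.906900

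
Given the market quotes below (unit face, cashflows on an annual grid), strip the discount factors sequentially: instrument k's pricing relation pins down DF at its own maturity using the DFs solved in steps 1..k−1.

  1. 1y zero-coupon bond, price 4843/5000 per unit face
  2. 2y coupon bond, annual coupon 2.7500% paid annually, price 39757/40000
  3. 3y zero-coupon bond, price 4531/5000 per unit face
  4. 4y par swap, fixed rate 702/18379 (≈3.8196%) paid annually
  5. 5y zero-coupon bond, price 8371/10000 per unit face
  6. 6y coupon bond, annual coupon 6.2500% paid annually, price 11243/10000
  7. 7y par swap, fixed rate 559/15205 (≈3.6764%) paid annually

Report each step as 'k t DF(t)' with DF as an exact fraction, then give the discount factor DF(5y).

1 1 4843/5000
2 2 4707/5000
3 3 4531/5000
4 4 2149/2500
5 5 8371/10000
6 6 7927/10000
7 7 1941/2500
DF(5y) = 8371/10000 ≈ 0.837100

step 1 [1y] zero: DF = P = 4843/5000 ≈ 0.968600
step 2 [2y] bond c/1=11/400: DF=(39757/40000 − 11/400·(0.968600))/(1+11/400) = 4707/5000 ≈ 0.941400
step 3 [3y] zero: DF = P = 4531/5000 ≈ 0.906200
step 4 [4y] swap r/1=702/18379: DF=(1 − 702/18379·(0.968600+0.941400+0.906200))/(1+702/18379) = 2149/2500 ≈ 0.859600
step 5 [5y] zero: DF = P = 8371/10000 ≈ 0.837100
step 6 [6y] bond c/1=1/16: DF=(11243/10000 − 1/16·(0.968600+0.941400+0.906200+0.859600+0.837100))/(1+1/16) = 7927/10000 ≈ 0.792700
step 7 [7y] swap r/1=559/15205: DF=(1 − 559/15205·(0.968600+0.941400+0.906200+0.859600+0.837100+0.792700))/(1+559/15205) = 1941/2500 ≈ 0.776400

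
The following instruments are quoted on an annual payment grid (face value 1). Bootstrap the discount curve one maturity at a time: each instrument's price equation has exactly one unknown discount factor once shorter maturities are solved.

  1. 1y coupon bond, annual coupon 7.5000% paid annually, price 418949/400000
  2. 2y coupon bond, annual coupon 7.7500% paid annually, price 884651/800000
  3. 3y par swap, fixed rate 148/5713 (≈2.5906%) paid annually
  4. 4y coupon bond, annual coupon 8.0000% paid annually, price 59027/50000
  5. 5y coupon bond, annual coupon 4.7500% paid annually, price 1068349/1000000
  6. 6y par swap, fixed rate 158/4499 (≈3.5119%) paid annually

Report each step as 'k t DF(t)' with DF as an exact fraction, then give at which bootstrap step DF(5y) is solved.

step 1 [1y] bond c/1=3/40: DF=(418949/400000 − 3/40·(0))/(1+3/40) = 9743/10000 ≈ 0.974300
step 2 [2y] bond c/1=31/400: DF=(884651/800000 − 31/400·(0.974300))/(1+31/400) = 4781/5000 ≈ 0.956200
step 3 [3y] swap r/1=148/5713: DF=(1 − 148/5713·(0.974300+0.956200))/(1+148/5713) = 463/500 ≈ 0.926000
step 4 [4y] bond c/1=2/25: DF=(59027/50000 − 2/25·(0.974300+0.956200+0.926000))/(1+2/25) = 1763/2000 ≈ 0.881500
step 5 [5y] bond c/1=19/400: DF=(1068349/1000000 − 19/400·(0.974300+0.956200+0.926000+0.881500))/(1+19/400) = 1063/1250 ≈ 0.850400
step 6 [6y] swap r/1=158/4499: DF=(1 − 158/4499·(0.974300+0.956200+0.926000+0.881500+0.850400))/(1+158/4499) = 1013/1250 ≈ 0.810400

1 1 9743/10000
2 2 4781/5000
3 3 463/500
4 4 1763/2000
5 5 1063/1250
6 6 1013/1250
DF(5y) is solved at step 5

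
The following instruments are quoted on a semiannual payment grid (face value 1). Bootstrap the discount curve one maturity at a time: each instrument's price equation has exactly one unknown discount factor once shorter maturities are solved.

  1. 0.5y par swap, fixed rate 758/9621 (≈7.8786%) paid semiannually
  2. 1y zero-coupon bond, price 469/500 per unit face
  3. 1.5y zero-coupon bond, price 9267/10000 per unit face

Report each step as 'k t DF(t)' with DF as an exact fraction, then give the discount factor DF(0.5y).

1 1/2 9621/10000
2 1 469/500
3 3/2 9267/10000
DF(0.5y) = 9621/10000 ≈ 0.962100

step 1 [0.5y] swap r/2=379/9621: DF=(1 − 379/9621·(0))/(1+379/9621) = 9621/10000 ≈ 0.962100
step 2 [1y] zero: DF = P = 469/500 ≈ 0.938000
step 3 [1.5y] zero: DF = P = 9267/10000 ≈ 0.926700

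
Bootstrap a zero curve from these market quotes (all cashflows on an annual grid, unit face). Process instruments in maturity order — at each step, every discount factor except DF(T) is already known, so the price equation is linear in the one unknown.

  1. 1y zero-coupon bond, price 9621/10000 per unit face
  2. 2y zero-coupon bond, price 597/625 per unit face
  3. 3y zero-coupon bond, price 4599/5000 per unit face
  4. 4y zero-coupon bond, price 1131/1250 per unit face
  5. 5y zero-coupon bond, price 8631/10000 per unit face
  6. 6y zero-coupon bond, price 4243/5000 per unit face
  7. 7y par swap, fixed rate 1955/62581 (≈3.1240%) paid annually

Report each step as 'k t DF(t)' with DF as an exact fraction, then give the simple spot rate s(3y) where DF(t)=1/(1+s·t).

step 1 [1y] zero: DF = P = 9621/10000 ≈ 0.962100
step 2 [2y] zero: DF = P = 597/625 ≈ 0.955200
step 3 [3y] zero: DF = P = 4599/5000 ≈ 0.919800
step 4 [4y] zero: DF = P = 1131/1250 ≈ 0.904800
step 5 [5y] zero: DF = P = 8631/10000 ≈ 0.863100
step 6 [6y] zero: DF = P = 4243/5000 ≈ 0.848600
step 7 [7y] swap r/1=1955/62581: DF=(1 − 1955/62581·(0.962100+0.955200+0.919800+0.904800+0.863100+0.848600))/(1+1955/62581) = 1609/2000 ≈ 0.804500

1 1 9621/10000
2 2 597/625
3 3 4599/5000
4 4 1131/1250
5 5 8631/10000
6 6 4243/5000
7 7 1609/2000
s(3y) = (1/(4599/5000) − 1)/(3) = 401/13797 ≈ 2.9064%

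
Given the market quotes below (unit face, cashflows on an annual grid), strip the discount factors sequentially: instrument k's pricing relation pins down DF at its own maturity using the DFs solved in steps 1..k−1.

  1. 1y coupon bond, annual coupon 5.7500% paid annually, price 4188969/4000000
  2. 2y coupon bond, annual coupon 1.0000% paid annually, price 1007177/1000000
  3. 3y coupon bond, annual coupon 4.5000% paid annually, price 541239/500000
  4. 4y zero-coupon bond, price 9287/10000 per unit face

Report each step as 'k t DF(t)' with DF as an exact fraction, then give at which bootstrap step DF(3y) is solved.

step 1 [1y] bond c/1=23/400: DF=(4188969/4000000 − 23/400·(0))/(1+23/400) = 9903/10000 ≈ 0.990300
step 2 [2y] bond c/1=1/100: DF=(1007177/1000000 − 1/100·(0.990300))/(1+1/100) = 4937/5000 ≈ 0.987400
step 3 [3y] bond c/1=9/200: DF=(541239/500000 − 9/200·(0.990300+0.987400))/(1+9/200) = 9507/10000 ≈ 0.950700
step 4 [4y] zero: DF = P = 9287/10000 ≈ 0.928700

1 1 9903/10000
2 2 4937/5000
3 3 9507/10000
4 4 9287/10000
DF(3y) is solved at step 3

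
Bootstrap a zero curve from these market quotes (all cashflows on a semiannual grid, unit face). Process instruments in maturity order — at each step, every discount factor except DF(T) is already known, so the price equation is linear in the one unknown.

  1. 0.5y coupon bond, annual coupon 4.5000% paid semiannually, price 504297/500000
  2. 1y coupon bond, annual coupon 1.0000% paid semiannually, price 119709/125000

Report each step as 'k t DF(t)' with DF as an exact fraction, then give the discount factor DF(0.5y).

1 1/2 1233/1250
2 1 237/250
DF(0.5y) = 1233/1250 ≈ 0.986400

step 1 [0.5y] bond c/2=9/400: DF=(504297/500000 − 9/400·(0))/(1+9/400) = 1233/1250 ≈ 0.986400
step 2 [1y] bond c/2=1/200: DF=(119709/125000 − 1/200·(0.986400))/(1+1/200) = 237/250 ≈ 0.948000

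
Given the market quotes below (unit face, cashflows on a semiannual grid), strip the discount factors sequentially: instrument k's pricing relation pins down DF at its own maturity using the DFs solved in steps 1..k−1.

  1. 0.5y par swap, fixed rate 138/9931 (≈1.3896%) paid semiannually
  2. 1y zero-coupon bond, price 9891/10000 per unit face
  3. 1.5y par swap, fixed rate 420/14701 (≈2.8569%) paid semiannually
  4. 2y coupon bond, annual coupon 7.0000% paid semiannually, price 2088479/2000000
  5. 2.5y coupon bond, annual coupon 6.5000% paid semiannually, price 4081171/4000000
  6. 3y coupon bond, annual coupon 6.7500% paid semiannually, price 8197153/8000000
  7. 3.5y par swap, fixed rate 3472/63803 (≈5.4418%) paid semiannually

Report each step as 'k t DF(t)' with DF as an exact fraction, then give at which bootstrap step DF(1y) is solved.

1 1/2 9931/10000
2 1 9891/10000
3 3/2 479/500
4 2 1819/2000
5 5/2 867/1000
6 3 2093/2500
7 7/2 1033/1250
DF(1y) is solved at step 2

step 1 [0.5y] swap r/2=69/9931: DF=(1 − 69/9931·(0))/(1+69/9931) = 9931/10000 ≈ 0.993100
step 2 [1y] zero: DF = P = 9891/10000 ≈ 0.989100
step 3 [1.5y] swap r/2=210/14701: DF=(1 − 210/14701·(0.993100+0.989100))/(1+210/14701) = 479/500 ≈ 0.958000
step 4 [2y] bond c/2=7/200: DF=(2088479/2000000 − 7/200·(0.993100+0.989100+0.958000))/(1+7/200) = 1819/2000 ≈ 0.909500
step 5 [2.5y] bond c/2=13/400: DF=(4081171/4000000 − 13/400·(0.993100+0.989100+0.958000+0.909500))/(1+13/400) = 867/1000 ≈ 0.867000
step 6 [3y] bond c/2=27/800: DF=(8197153/8000000 − 27/800·(0.993100+0.989100+0.958000+0.909500+0.867000))/(1+27/800) = 2093/2500 ≈ 0.837200
step 7 [3.5y] swap r/2=1736/63803: DF=(1 − 1736/63803·(0.993100+0.989100+0.958000+0.909500+0.867000+0.837200))/(1+1736/63803) = 1033/1250 ≈ 0.826400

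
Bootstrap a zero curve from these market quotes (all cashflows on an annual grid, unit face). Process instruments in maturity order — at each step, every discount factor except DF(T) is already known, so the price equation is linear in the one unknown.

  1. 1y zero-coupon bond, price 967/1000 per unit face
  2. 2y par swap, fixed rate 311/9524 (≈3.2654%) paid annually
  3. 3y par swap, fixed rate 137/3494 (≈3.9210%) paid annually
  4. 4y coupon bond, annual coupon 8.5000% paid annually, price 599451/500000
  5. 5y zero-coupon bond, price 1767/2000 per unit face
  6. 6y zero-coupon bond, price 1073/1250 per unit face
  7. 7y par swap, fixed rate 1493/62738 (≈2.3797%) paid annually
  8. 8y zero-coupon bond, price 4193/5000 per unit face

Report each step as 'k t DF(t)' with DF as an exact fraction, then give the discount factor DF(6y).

1 1 967/1000
2 2 4689/5000
3 3 1113/1250
4 4 443/500
5 5 1767/2000
6 6 1073/1250
7 7 8507/10000
8 8 4193/5000
DF(6y) = 1073/1250 ≈ 0.858400

step 1 [1y] zero: DF = P = 967/1000 ≈ 0.967000
step 2 [2y] swap r/1=311/9524: DF=(1 − 311/9524·(0.967000))/(1+311/9524) = 4689/5000 ≈ 0.937800
step 3 [3y] swap r/1=137/3494: DF=(1 − 137/3494·(0.967000+0.937800))/(1+137/3494) = 1113/1250 ≈ 0.890400
step 4 [4y] bond c/1=17/200: DF=(599451/500000 − 17/200·(0.967000+0.937800+0.890400))/(1+17/200) = 443/500 ≈ 0.886000
step 5 [5y] zero: DF = P = 1767/2000 ≈ 0.883500
step 6 [6y] zero: DF = P = 1073/1250 ≈ 0.858400
step 7 [7y] swap r/1=1493/62738: DF=(1 − 1493/62738·(0.967000+0.937800+0.890400+0.886000+0.883500+0.858400))/(1+1493/62738) = 8507/10000 ≈ 0.850700
step 8 [8y] zero: DF = P = 4193/5000 ≈ 0.838600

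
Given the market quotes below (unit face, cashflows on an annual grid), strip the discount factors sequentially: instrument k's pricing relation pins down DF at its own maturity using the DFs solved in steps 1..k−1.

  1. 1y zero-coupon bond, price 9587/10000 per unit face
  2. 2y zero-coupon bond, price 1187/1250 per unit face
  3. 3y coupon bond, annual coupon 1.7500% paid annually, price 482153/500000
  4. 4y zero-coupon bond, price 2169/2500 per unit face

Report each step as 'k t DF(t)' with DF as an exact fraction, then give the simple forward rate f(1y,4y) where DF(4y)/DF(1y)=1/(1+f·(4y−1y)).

step 1 [1y] zero: DF = P = 9587/10000 ≈ 0.958700
step 2 [2y] zero: DF = P = 1187/1250 ≈ 0.949600
step 3 [3y] bond c/1=7/400: DF=(482153/500000 − 7/400·(0.958700+0.949600))/(1+7/400) = 9149/10000 ≈ 0.914900
step 4 [4y] zero: DF = P = 2169/2500 ≈ 0.867600

1 1 9587/10000
2 2 1187/1250
3 3 9149/10000
4 4 2169/2500
f(1y,4y) = ((9587/10000)/(2169/2500) − 1)/(3) = 911/26028 ≈ 3.5001%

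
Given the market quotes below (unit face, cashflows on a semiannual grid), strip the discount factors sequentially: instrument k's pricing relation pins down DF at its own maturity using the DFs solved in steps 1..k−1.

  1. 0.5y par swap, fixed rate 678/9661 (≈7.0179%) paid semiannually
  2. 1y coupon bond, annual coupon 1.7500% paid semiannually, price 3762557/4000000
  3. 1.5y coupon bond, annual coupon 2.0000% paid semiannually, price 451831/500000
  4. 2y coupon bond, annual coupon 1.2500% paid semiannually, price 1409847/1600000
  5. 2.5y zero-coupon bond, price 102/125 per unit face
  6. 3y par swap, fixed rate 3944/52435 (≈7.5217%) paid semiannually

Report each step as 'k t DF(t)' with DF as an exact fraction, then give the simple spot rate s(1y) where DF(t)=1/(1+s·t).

step 1 [0.5y] swap r/2=339/9661: DF=(1 − 339/9661·(0))/(1+339/9661) = 9661/10000 ≈ 0.966100
step 2 [1y] bond c/2=7/800: DF=(3762557/4000000 − 7/800·(0.966100))/(1+7/800) = 9241/10000 ≈ 0.924100
step 3 [1.5y] bond c/2=1/100: DF=(451831/500000 − 1/100·(0.966100+0.924100))/(1+1/100) = 219/250 ≈ 0.876000
step 4 [2y] bond c/2=1/160: DF=(1409847/1600000 − 1/160·(0.966100+0.924100+0.876000))/(1+1/160) = 1717/2000 ≈ 0.858500
step 5 [2.5y] zero: DF = P = 102/125 ≈ 0.816000
step 6 [3y] swap r/2=1972/52435: DF=(1 − 1972/52435·(0.966100+0.924100+0.876000+0.858500+0.816000))/(1+1972/52435) = 2007/2500 ≈ 0.802800

1 1/2 9661/10000
2 1 9241/10000
3 3/2 219/250
4 2 1717/2000
5 5/2 102/125
6 3 2007/2500
s(1y) = (1/(9241/10000) − 1)/(1) = 759/9241 ≈ 8.2134%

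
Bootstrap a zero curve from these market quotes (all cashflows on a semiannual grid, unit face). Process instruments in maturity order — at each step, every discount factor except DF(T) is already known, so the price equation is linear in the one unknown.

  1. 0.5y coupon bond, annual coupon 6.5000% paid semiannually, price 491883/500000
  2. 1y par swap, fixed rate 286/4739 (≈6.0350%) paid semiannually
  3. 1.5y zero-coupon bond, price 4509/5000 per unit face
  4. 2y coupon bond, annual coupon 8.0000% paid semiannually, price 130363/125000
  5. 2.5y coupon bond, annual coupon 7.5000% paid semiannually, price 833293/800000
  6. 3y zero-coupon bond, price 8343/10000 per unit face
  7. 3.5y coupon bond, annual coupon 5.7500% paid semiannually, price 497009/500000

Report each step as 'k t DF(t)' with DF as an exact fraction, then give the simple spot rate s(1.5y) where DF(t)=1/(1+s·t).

1 1/2 1191/1250
2 1 2357/2500
3 3/2 4509/5000
4 2 1119/1250
5 5/2 1741/2000
6 3 8343/10000
7 7/2 4077/5000
s(1.5y) = (1/(4509/5000) − 1)/(3/2) = 982/13527 ≈ 7.2596%

step 1 [0.5y] bond c/2=13/400: DF=(491883/500000 − 13/400·(0))/(1+13/400) = 1191/1250 ≈ 0.952800
step 2 [1y] swap r/2=143/4739: DF=(1 − 143/4739·(0.952800))/(1+143/4739) = 2357/2500 ≈ 0.942800
step 3 [1.5y] zero: DF = P = 4509/5000 ≈ 0.901800
step 4 [2y] bond c/2=1/25: DF=(130363/125000 − 1/25·(0.952800+0.942800+0.901800))/(1+1/25) = 1119/1250 ≈ 0.895200
step 5 [2.5y] bond c/2=3/80: DF=(833293/800000 − 3/80·(0.952800+0.942800+0.901800+0.895200))/(1+3/80) = 1741/2000 ≈ 0.870500
step 6 [3y] zero: DF = P = 8343/10000 ≈ 0.834300
step 7 [3.5y] bond c/2=23/800: DF=(497009/500000 − 23/800·(0.952800+0.942800+0.901800+0.895200+0.870500+0.834300))/(1+23/800) = 4077/5000 ≈ 0.815400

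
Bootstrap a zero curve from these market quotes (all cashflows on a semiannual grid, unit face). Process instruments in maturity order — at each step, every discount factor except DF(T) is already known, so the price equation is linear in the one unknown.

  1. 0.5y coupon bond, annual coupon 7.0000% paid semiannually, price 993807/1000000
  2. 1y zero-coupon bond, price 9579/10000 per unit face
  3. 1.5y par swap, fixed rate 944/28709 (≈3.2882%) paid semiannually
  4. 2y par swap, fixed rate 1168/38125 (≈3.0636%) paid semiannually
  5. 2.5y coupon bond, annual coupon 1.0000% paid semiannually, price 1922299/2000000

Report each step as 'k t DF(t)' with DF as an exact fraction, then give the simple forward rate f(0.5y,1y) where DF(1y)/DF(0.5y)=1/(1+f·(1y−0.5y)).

1 1/2 4801/5000
2 1 9579/10000
3 3/2 1191/1250
4 2 1177/1250
5 5/2 4687/5000
f(0.5y,1y) = ((4801/5000)/(9579/10000) − 1)/(1/2) = 46/9579 ≈ 0.4802%

step 1 [0.5y] bond c/2=7/200: DF=(993807/1000000 − 7/200·(0))/(1+7/200) = 4801/5000 ≈ 0.960200
step 2 [1y] zero: DF = P = 9579/10000 ≈ 0.957900
step 3 [1.5y] swap r/2=472/28709: DF=(1 − 472/28709·(0.960200+0.957900))/(1+472/28709) = 1191/1250 ≈ 0.952800
step 4 [2y] swap r/2=584/38125: DF=(1 − 584/38125·(0.960200+0.957900+0.952800))/(1+584/38125) = 1177/1250 ≈ 0.941600
step 5 [2.5y] bond c/2=1/200: DF=(1922299/2000000 − 1/200·(0.960200+0.957900+0.952800+0.941600))/(1+1/200) = 4687/5000 ≈ 0.937400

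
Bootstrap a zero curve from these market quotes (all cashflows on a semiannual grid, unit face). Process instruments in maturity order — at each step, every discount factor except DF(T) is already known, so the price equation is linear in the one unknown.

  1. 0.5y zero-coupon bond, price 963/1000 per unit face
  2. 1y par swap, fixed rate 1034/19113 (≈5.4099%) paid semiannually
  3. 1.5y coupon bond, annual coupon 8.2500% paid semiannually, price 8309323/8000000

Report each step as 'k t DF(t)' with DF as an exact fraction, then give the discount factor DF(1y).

step 1 [0.5y] zero: DF = P = 963/1000 ≈ 0.963000
step 2 [1y] swap r/2=517/19113: DF=(1 − 517/19113·(0.963000))/(1+517/19113) = 9483/10000 ≈ 0.948300
step 3 [1.5y] bond c/2=33/800: DF=(8309323/8000000 − 33/800·(0.963000+0.948300))/(1+33/800) = 4609/5000 ≈ 0.921800

1 1/2 963/1000
2 1 9483/10000
3 3/2 4609/5000
DF(1y) = 9483/10000 ≈ 0.948300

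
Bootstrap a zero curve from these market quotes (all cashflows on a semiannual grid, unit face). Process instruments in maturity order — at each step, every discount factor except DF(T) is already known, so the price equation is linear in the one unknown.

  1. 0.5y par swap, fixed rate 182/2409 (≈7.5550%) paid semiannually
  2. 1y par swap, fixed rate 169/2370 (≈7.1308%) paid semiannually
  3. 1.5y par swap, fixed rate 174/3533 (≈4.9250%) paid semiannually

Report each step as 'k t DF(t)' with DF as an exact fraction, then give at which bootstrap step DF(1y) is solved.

step 1 [0.5y] swap r/2=91/2409: DF=(1 − 91/2409·(0))/(1+91/2409) = 2409/2500 ≈ 0.963600
step 2 [1y] swap r/2=169/4740: DF=(1 − 169/4740·(0.963600))/(1+169/4740) = 2331/2500 ≈ 0.932400
step 3 [1.5y] swap r/2=87/3533: DF=(1 − 87/3533·(0.963600+0.932400))/(1+87/3533) = 1163/1250 ≈ 0.930400

1 1/2 2409/2500
2 1 2331/2500
3 3/2 1163/1250
DF(1y) is solved at step 2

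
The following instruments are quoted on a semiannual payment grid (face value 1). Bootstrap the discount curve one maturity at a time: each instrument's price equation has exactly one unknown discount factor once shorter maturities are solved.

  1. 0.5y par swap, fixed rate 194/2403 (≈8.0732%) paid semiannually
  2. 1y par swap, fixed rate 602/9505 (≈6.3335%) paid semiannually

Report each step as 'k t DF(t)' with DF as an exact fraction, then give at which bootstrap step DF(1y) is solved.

1 1/2 2403/2500
2 1 4699/5000
DF(1y) is solved at step 2

step 1 [0.5y] swap r/2=97/2403: DF=(1 − 97/2403·(0))/(1+97/2403) = 2403/2500 ≈ 0.961200
step 2 [1y] swap r/2=301/9505: DF=(1 − 301/9505·(0.961200))/(1+301/9505) = 4699/5000 ≈ 0.939800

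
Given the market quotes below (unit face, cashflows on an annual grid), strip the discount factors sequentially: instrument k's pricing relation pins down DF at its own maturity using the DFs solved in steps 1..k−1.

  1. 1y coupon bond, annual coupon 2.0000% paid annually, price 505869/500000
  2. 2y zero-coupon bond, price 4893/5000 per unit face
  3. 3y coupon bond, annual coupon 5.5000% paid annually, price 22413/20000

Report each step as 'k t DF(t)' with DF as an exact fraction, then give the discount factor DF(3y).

1 1 9919/10000
2 2 4893/5000
3 3 1919/2000
DF(3y) = 1919/2000 ≈ 0.959500

step 1 [1y] bond c/1=1/50: DF=(505869/500000 − 1/50·(0))/(1+1/50) = 9919/10000 ≈ 0.991900
step 2 [2y] zero: DF = P = 4893/5000 ≈ 0.978600
step 3 [3y] bond c/1=11/200: DF=(22413/20000 − 11/200·(0.991900+0.978600))/(1+11/200) = 1919/2000 ≈ 0.959500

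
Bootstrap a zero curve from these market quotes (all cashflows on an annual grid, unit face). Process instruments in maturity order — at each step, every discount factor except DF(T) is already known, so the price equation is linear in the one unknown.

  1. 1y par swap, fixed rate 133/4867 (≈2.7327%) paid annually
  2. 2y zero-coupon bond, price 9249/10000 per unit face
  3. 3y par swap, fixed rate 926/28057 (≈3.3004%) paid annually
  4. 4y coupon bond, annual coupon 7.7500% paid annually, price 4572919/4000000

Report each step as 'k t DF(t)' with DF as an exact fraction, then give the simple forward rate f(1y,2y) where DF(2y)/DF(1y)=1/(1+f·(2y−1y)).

step 1 [1y] swap r/1=133/4867: DF=(1 − 133/4867·(0))/(1+133/4867) = 4867/5000 ≈ 0.973400
step 2 [2y] zero: DF = P = 9249/10000 ≈ 0.924900
step 3 [3y] swap r/1=926/28057: DF=(1 − 926/28057·(0.973400+0.924900))/(1+926/28057) = 4537/5000 ≈ 0.907400
step 4 [4y] bond c/1=31/400: DF=(4572919/4000000 − 31/400·(0.973400+0.924900+0.907400))/(1+31/400) = 537/625 ≈ 0.859200

1 1 4867/5000
2 2 9249/10000
3 3 4537/5000
4 4 537/625
f(1y,2y) = ((4867/5000)/(9249/10000) − 1)/(1) = 485/9249 ≈ 5.2438%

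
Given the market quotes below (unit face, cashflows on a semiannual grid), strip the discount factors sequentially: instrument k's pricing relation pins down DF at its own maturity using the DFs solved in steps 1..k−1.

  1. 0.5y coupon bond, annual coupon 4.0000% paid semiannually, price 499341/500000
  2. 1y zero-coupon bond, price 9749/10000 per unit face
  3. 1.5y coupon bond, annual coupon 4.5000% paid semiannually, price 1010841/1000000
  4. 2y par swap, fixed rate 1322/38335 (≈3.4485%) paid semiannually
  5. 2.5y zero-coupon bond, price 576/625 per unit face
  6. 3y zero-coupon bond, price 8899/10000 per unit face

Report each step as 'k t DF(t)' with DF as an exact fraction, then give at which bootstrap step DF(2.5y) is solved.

1 1/2 9791/10000
2 1 9749/10000
3 3/2 591/625
4 2 9339/10000
5 5/2 576/625
6 3 8899/10000
DF(2.5y) is solved at step 5

step 1 [0.5y] bond c/2=1/50: DF=(499341/500000 − 1/50·(0))/(1+1/50) = 9791/10000 ≈ 0.979100
step 2 [1y] zero: DF = P = 9749/10000 ≈ 0.974900
step 3 [1.5y] bond c/2=9/400: DF=(1010841/1000000 − 9/400·(0.979100+0.974900))/(1+9/400) = 591/625 ≈ 0.945600
step 4 [2y] swap r/2=661/38335: DF=(1 − 661/38335·(0.979100+0.974900+0.945600))/(1+661/38335) = 9339/10000 ≈ 0.933900
step 5 [2.5y] zero: DF = P = 576/625 ≈ 0.921600
step 6 [3y] zero: DF = P = 8899/10000 ≈ 0.889900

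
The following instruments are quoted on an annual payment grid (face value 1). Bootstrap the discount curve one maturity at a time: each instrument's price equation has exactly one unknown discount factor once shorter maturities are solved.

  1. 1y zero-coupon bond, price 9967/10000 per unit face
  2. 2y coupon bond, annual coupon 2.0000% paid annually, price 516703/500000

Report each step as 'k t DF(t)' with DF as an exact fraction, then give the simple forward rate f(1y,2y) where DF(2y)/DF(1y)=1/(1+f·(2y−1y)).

1 1 9967/10000
2 2 621/625
f(1y,2y) = ((9967/10000)/(621/625) − 1)/(1) = 31/9936 ≈ 0.3120%

step 1 [1y] zero: DF = P = 9967/10000 ≈ 0.996700
step 2 [2y] bond c/1=1/50: DF=(516703/500000 − 1/50·(0.996700))/(1+1/50) = 621/625 ≈ 0.993600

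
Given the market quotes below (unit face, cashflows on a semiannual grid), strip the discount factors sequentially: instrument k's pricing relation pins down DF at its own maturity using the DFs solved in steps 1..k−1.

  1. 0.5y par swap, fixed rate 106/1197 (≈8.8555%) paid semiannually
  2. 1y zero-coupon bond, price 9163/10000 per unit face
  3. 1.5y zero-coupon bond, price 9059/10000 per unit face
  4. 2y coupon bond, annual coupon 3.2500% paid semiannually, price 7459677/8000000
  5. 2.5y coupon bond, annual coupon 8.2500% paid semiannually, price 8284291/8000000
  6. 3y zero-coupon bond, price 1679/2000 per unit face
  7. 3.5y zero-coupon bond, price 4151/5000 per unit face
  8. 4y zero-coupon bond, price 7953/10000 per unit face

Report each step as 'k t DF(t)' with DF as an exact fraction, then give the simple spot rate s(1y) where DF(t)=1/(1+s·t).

step 1 [0.5y] swap r/2=53/1197: DF=(1 − 53/1197·(0))/(1+53/1197) = 1197/1250 ≈ 0.957600
step 2 [1y] zero: DF = P = 9163/10000 ≈ 0.916300
step 3 [1.5y] zero: DF = P = 9059/10000 ≈ 0.905900
step 4 [2y] bond c/2=13/800: DF=(7459677/8000000 − 13/800·(0.957600+0.916300+0.905900))/(1+13/800) = 8731/10000 ≈ 0.873100
step 5 [2.5y] bond c/2=33/800: DF=(8284291/8000000 − 33/800·(0.957600+0.916300+0.905900+0.873100))/(1+33/800) = 4249/5000 ≈ 0.849800
step 6 [3y] zero: DF = P = 1679/2000 ≈ 0.839500
step 7 [3.5y] zero: DF = P = 4151/5000 ≈ 0.830200
step 8 [4y] zero: DF = P = 7953/10000 ≈ 0.795300

1 1/2 1197/1250
2 1 9163/10000
3 3/2 9059/10000
4 2 8731/10000
5 5/2 4249/5000
6 3 1679/2000
7 7/2 4151/5000
8 4 7953/10000
s(1y) = (1/(9163/10000) − 1)/(1) = 837/9163 ≈ 9.1346%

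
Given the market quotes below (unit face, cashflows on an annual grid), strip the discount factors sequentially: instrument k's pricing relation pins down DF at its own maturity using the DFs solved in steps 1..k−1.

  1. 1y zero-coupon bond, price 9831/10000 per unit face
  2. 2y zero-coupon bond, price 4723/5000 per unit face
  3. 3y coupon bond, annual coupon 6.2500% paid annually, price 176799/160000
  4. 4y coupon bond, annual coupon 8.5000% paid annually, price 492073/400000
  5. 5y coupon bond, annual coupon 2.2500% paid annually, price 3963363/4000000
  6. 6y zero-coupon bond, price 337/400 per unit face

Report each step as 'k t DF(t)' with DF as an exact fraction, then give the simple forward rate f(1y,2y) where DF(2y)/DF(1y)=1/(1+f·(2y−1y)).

step 1 [1y] zero: DF = P = 9831/10000 ≈ 0.983100
step 2 [2y] zero: DF = P = 4723/5000 ≈ 0.944600
step 3 [3y] bond c/1=1/16: DF=(176799/160000 − 1/16·(0.983100+0.944600))/(1+1/16) = 4633/5000 ≈ 0.926600
step 4 [4y] bond c/1=17/200: DF=(492073/400000 − 17/200·(0.983100+0.944600+0.926600))/(1+17/200) = 4551/5000 ≈ 0.910200
step 5 [5y] bond c/1=9/400: DF=(3963363/4000000 − 9/400·(0.983100+0.944600+0.926600+0.910200))/(1+9/400) = 4431/5000 ≈ 0.886200
step 6 [6y] zero: DF = P = 337/400 ≈ 0.842500

1 1 9831/10000
2 2 4723/5000
3 3 4633/5000
4 4 4551/5000
5 5 4431/5000
6 6 337/400
f(1y,2y) = ((9831/10000)/(4723/5000) − 1)/(1) = 385/9446 ≈ 4.0758%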